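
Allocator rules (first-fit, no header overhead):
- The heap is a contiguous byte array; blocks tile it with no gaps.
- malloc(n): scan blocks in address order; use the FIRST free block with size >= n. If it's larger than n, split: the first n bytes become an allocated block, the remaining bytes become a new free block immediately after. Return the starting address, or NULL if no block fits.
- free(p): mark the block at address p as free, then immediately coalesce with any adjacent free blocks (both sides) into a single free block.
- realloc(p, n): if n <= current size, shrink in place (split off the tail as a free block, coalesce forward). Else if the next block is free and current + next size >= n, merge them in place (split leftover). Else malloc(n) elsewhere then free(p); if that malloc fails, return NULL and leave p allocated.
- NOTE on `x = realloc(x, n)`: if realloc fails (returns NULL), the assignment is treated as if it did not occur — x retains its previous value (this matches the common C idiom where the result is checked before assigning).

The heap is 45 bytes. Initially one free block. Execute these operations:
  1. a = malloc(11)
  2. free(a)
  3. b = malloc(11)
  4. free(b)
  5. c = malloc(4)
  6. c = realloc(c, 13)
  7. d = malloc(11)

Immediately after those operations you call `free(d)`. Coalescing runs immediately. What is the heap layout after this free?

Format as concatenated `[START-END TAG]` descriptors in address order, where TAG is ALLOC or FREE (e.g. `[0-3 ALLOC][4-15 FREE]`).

Answer: [0-12 ALLOC][13-44 FREE]

Derivation:
Op 1: a = malloc(11) -> a = 0; heap: [0-10 ALLOC][11-44 FREE]
Op 2: free(a) -> (freed a); heap: [0-44 FREE]
Op 3: b = malloc(11) -> b = 0; heap: [0-10 ALLOC][11-44 FREE]
Op 4: free(b) -> (freed b); heap: [0-44 FREE]
Op 5: c = malloc(4) -> c = 0; heap: [0-3 ALLOC][4-44 FREE]
Op 6: c = realloc(c, 13) -> c = 0; heap: [0-12 ALLOC][13-44 FREE]
Op 7: d = malloc(11) -> d = 13; heap: [0-12 ALLOC][13-23 ALLOC][24-44 FREE]
free(d): d = 13 -> block [13-23 ALLOC]; mark free, coalesce with adjacent free neighbors -> [0-12 ALLOC][13-44 FREE]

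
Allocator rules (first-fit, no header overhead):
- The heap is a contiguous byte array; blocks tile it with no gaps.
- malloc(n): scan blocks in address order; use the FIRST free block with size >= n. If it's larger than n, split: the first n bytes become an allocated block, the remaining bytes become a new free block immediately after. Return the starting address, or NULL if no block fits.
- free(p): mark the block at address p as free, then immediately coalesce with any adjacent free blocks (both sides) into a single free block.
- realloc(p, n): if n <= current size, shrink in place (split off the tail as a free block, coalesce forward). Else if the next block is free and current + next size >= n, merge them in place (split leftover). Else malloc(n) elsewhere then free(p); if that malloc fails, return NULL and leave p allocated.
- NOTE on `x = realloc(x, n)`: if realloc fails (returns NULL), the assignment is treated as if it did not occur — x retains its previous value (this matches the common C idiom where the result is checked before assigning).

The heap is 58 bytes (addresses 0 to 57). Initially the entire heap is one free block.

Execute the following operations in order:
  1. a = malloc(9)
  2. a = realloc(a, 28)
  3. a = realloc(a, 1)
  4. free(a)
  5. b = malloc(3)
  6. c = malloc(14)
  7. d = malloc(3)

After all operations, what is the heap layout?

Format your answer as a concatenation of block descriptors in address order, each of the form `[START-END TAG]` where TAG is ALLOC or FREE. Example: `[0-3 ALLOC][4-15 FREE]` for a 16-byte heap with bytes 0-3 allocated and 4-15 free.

Answer: [0-2 ALLOC][3-16 ALLOC][17-19 ALLOC][20-57 FREE]

Derivation:
Op 1: a = malloc(9) -> a = 0; heap: [0-8 ALLOC][9-57 FREE]
Op 2: a = realloc(a, 28) -> a = 0; heap: [0-27 ALLOC][28-57 FREE]
Op 3: a = realloc(a, 1) -> a = 0; heap: [0-0 ALLOC][1-57 FREE]
Op 4: free(a) -> (freed a); heap: [0-57 FREE]
Op 5: b = malloc(3) -> b = 0; heap: [0-2 ALLOC][3-57 FREE]
Op 6: c = malloc(14) -> c = 3; heap: [0-2 ALLOC][3-16 ALLOC][17-57 FREE]
Op 7: d = malloc(3) -> d = 17; heap: [0-2 ALLOC][3-16 ALLOC][17-19 ALLOC][20-57 FREE]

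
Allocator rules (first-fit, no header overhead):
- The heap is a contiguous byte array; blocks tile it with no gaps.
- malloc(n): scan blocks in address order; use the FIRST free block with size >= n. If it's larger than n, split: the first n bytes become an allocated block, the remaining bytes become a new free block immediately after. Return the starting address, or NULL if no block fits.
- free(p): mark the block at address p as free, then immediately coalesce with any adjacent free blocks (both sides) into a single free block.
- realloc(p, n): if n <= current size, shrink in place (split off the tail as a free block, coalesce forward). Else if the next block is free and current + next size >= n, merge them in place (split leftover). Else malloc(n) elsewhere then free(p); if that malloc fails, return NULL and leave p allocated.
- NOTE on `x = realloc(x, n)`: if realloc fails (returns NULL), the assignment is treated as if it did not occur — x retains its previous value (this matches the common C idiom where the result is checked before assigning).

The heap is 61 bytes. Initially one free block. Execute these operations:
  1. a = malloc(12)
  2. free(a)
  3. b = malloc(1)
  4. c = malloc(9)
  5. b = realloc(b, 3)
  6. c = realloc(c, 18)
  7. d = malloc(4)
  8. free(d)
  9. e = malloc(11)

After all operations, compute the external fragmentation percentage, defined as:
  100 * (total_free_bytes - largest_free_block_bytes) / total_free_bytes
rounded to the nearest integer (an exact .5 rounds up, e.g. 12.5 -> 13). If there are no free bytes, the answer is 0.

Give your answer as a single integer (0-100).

Op 1: a = malloc(12) -> a = 0; heap: [0-11 ALLOC][12-60 FREE]
Op 2: free(a) -> (freed a); heap: [0-60 FREE]
Op 3: b = malloc(1) -> b = 0; heap: [0-0 ALLOC][1-60 FREE]
Op 4: c = malloc(9) -> c = 1; heap: [0-0 ALLOC][1-9 ALLOC][10-60 FREE]
Op 5: b = realloc(b, 3) -> b = 10; heap: [0-0 FREE][1-9 ALLOC][10-12 ALLOC][13-60 FREE]
Op 6: c = realloc(c, 18) -> c = 13; heap: [0-9 FREE][10-12 ALLOC][13-30 ALLOC][31-60 FREE]
Op 7: d = malloc(4) -> d = 0; heap: [0-3 ALLOC][4-9 FREE][10-12 ALLOC][13-30 ALLOC][31-60 FREE]
Op 8: free(d) -> (freed d); heap: [0-9 FREE][10-12 ALLOC][13-30 ALLOC][31-60 FREE]
Op 9: e = malloc(11) -> e = 31; heap: [0-9 FREE][10-12 ALLOC][13-30 ALLOC][31-41 ALLOC][42-60 FREE]
Free blocks: [10 19] total_free=29 largest=19 -> 100*(29-19)/29 = 1000/29 ≈ 34.483 -> rounds to 34

Answer: 34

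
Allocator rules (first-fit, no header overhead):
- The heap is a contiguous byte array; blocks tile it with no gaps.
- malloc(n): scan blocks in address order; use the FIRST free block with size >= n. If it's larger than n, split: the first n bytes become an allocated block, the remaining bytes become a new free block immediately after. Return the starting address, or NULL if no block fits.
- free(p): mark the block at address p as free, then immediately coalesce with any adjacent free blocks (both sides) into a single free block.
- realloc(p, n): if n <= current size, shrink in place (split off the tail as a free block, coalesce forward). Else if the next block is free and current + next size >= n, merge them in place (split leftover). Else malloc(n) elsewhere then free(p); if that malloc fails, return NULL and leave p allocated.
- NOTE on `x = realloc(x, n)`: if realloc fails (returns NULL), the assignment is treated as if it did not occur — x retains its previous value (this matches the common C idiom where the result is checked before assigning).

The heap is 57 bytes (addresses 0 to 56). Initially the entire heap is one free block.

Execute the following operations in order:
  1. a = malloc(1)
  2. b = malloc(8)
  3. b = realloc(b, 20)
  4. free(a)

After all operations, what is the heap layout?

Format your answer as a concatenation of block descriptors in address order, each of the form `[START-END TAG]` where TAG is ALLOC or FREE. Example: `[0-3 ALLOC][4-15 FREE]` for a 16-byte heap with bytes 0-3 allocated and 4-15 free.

Answer: [0-0 FREE][1-20 ALLOC][21-56 FREE]

Derivation:
Op 1: a = malloc(1) -> a = 0; heap: [0-0 ALLOC][1-56 FREE]
Op 2: b = malloc(8) -> b = 1; heap: [0-0 ALLOC][1-8 ALLOC][9-56 FREE]
Op 3: b = realloc(b, 20) -> b = 1; heap: [0-0 ALLOC][1-20 ALLOC][21-56 FREE]
Op 4: free(a) -> (freed a); heap: [0-0 FREE][1-20 ALLOC][21-56 FREE]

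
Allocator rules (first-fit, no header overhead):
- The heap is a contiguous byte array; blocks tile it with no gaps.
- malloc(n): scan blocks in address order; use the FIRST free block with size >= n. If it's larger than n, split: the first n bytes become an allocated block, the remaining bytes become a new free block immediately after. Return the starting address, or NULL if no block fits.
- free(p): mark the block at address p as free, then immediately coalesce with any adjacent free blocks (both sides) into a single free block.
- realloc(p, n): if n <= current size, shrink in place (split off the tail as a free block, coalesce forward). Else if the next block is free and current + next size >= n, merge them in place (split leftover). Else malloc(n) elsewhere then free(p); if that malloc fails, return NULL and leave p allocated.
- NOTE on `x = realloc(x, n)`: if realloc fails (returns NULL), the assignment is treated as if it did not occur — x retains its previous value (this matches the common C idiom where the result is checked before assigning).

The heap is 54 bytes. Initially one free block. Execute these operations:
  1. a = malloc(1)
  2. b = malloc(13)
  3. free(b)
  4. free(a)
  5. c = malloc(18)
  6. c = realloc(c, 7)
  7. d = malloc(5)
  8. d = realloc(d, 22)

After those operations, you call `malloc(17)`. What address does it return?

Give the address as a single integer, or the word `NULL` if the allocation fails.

Op 1: a = malloc(1) -> a = 0; heap: [0-0 ALLOC][1-53 FREE]
Op 2: b = malloc(13) -> b = 1; heap: [0-0 ALLOC][1-13 ALLOC][14-53 FREE]
Op 3: free(b) -> (freed b); heap: [0-0 ALLOC][1-53 FREE]
Op 4: free(a) -> (freed a); heap: [0-53 FREE]
Op 5: c = malloc(18) -> c = 0; heap: [0-17 ALLOC][18-53 FREE]
Op 6: c = realloc(c, 7) -> c = 0; heap: [0-6 ALLOC][7-53 FREE]
Op 7: d = malloc(5) -> d = 7; heap: [0-6 ALLOC][7-11 ALLOC][12-53 FREE]
Op 8: d = realloc(d, 22) -> d = 7; heap: [0-6 ALLOC][7-28 ALLOC][29-53 FREE]
malloc(17): first-fit scan over [0-6 ALLOC][7-28 ALLOC][29-53 FREE] -> 29

Answer: 29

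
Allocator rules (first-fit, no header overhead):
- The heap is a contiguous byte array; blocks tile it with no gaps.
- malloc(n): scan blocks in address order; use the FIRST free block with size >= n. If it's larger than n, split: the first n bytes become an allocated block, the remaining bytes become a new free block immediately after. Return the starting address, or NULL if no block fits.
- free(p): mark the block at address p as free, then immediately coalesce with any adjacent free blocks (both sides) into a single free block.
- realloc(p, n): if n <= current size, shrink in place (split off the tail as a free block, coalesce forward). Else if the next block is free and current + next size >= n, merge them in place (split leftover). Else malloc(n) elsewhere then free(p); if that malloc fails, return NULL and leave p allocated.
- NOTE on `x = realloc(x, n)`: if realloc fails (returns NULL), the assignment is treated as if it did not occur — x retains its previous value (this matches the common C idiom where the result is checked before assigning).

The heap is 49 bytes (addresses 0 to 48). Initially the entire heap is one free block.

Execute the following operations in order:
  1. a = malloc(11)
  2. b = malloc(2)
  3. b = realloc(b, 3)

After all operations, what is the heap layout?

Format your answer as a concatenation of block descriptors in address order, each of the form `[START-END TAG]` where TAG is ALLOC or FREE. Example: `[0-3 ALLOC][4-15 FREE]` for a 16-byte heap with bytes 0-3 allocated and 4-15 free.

Op 1: a = malloc(11) -> a = 0; heap: [0-10 ALLOC][11-48 FREE]
Op 2: b = malloc(2) -> b = 11; heap: [0-10 ALLOC][11-12 ALLOC][13-48 FREE]
Op 3: b = realloc(b, 3) -> b = 11; heap: [0-10 ALLOC][11-13 ALLOC][14-48 FREE]

Answer: [0-10 ALLOC][11-13 ALLOC][14-48 FREE]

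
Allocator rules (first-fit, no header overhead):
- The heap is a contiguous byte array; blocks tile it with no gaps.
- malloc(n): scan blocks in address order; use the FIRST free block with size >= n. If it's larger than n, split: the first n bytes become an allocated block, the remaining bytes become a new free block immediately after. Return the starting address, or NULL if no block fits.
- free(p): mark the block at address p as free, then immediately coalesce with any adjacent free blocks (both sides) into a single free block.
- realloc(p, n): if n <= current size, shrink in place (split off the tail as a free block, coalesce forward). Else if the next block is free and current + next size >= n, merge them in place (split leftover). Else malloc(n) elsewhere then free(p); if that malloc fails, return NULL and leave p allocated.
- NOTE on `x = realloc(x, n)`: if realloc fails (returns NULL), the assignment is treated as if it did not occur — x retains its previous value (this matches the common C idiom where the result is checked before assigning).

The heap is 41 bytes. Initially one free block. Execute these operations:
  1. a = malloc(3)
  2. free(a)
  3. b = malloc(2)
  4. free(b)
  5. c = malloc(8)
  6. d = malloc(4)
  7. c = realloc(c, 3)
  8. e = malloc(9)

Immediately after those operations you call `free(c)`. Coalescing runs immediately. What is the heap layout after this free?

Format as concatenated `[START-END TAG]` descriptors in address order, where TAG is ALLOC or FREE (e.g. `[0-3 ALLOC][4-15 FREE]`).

Op 1: a = malloc(3) -> a = 0; heap: [0-2 ALLOC][3-40 FREE]
Op 2: free(a) -> (freed a); heap: [0-40 FREE]
Op 3: b = malloc(2) -> b = 0; heap: [0-1 ALLOC][2-40 FREE]
Op 4: free(b) -> (freed b); heap: [0-40 FREE]
Op 5: c = malloc(8) -> c = 0; heap: [0-7 ALLOC][8-40 FREE]
Op 6: d = malloc(4) -> d = 8; heap: [0-7 ALLOC][8-11 ALLOC][12-40 FREE]
Op 7: c = realloc(c, 3) -> c = 0; heap: [0-2 ALLOC][3-7 FREE][8-11 ALLOC][12-40 FREE]
Op 8: e = malloc(9) -> e = 12; heap: [0-2 ALLOC][3-7 FREE][8-11 ALLOC][12-20 ALLOC][21-40 FREE]
free(c): c = 0 -> block [0-2 ALLOC]; mark free, coalesce with adjacent free neighbors -> [0-7 FREE][8-11 ALLOC][12-20 ALLOC][21-40 FREE]

Answer: [0-7 FREE][8-11 ALLOC][12-20 ALLOC][21-40 FREE]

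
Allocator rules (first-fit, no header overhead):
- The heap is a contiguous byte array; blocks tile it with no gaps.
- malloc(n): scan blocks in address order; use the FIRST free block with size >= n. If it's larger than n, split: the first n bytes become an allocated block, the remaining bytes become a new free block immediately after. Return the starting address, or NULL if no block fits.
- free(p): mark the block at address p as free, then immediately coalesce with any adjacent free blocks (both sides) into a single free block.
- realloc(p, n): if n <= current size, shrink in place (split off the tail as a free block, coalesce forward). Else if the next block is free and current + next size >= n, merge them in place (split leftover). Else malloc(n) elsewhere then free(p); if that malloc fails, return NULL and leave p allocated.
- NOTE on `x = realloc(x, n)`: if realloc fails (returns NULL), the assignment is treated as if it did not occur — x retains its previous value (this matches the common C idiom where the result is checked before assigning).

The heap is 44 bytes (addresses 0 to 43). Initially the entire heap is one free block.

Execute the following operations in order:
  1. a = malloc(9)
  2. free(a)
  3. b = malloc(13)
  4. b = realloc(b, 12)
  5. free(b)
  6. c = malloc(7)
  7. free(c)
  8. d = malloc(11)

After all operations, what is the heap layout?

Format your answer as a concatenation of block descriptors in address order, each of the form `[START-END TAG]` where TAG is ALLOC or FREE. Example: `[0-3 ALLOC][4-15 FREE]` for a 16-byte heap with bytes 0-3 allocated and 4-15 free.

Op 1: a = malloc(9) -> a = 0; heap: [0-8 ALLOC][9-43 FREE]
Op 2: free(a) -> (freed a); heap: [0-43 FREE]
Op 3: b = malloc(13) -> b = 0; heap: [0-12 ALLOC][13-43 FREE]
Op 4: b = realloc(b, 12) -> b = 0; heap: [0-11 ALLOC][12-43 FREE]
Op 5: free(b) -> (freed b); heap: [0-43 FREE]
Op 6: c = malloc(7) -> c = 0; heap: [0-6 ALLOC][7-43 FREE]
Op 7: free(c) -> (freed c); heap: [0-43 FREE]
Op 8: d = malloc(11) -> d = 0; heap: [0-10 ALLOC][11-43 FREE]

Answer: [0-10 ALLOC][11-43 FREE]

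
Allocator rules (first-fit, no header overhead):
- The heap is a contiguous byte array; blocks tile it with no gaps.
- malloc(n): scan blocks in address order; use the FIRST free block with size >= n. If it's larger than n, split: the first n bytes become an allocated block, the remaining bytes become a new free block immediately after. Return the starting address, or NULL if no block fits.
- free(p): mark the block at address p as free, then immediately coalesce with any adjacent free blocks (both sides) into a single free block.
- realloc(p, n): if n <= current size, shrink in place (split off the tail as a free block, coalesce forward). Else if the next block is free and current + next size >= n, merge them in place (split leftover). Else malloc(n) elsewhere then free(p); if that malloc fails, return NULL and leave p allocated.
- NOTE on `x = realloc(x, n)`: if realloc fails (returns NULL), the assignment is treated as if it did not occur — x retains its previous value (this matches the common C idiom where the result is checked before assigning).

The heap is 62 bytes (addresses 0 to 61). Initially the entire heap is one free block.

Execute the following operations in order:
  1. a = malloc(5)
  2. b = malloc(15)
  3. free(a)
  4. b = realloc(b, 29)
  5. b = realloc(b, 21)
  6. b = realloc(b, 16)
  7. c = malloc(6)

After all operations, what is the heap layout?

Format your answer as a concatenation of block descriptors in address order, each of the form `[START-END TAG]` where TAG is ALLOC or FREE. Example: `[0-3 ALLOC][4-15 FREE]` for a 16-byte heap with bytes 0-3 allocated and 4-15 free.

Answer: [0-4 FREE][5-20 ALLOC][21-26 ALLOC][27-61 FREE]

Derivation:
Op 1: a = malloc(5) -> a = 0; heap: [0-4 ALLOC][5-61 FREE]
Op 2: b = malloc(15) -> b = 5; heap: [0-4 ALLOC][5-19 ALLOC][20-61 FREE]
Op 3: free(a) -> (freed a); heap: [0-4 FREE][5-19 ALLOC][20-61 FREE]
Op 4: b = realloc(b, 29) -> b = 5; heap: [0-4 FREE][5-33 ALLOC][34-61 FREE]
Op 5: b = realloc(b, 21) -> b = 5; heap: [0-4 FREE][5-25 ALLOC][26-61 FREE]
Op 6: b = realloc(b, 16) -> b = 5; heap: [0-4 FREE][5-20 ALLOC][21-61 FREE]
Op 7: c = malloc(6) -> c = 21; heap: [0-4 FREE][5-20 ALLOC][21-26 ALLOC][27-61 FREE]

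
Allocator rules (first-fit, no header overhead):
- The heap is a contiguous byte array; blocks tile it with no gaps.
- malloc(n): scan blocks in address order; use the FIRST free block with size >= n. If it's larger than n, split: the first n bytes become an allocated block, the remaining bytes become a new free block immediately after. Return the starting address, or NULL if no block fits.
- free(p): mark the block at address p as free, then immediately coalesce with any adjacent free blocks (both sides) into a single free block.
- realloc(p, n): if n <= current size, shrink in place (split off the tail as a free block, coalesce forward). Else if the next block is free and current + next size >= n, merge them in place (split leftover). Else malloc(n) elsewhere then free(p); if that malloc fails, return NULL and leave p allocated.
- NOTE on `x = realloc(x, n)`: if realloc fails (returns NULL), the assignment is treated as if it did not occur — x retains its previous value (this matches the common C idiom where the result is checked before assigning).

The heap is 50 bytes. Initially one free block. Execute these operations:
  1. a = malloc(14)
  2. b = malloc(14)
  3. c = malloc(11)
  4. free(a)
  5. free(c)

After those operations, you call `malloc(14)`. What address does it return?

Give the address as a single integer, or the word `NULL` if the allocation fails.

Answer: 0

Derivation:
Op 1: a = malloc(14) -> a = 0; heap: [0-13 ALLOC][14-49 FREE]
Op 2: b = malloc(14) -> b = 14; heap: [0-13 ALLOC][14-27 ALLOC][28-49 FREE]
Op 3: c = malloc(11) -> c = 28; heap: [0-13 ALLOC][14-27 ALLOC][28-38 ALLOC][39-49 FREE]
Op 4: free(a) -> (freed a); heap: [0-13 FREE][14-27 ALLOC][28-38 ALLOC][39-49 FREE]
Op 5: free(c) -> (freed c); heap: [0-13 FREE][14-27 ALLOC][28-49 FREE]
malloc(14): first-fit scan over [0-13 FREE][14-27 ALLOC][28-49 FREE] -> 0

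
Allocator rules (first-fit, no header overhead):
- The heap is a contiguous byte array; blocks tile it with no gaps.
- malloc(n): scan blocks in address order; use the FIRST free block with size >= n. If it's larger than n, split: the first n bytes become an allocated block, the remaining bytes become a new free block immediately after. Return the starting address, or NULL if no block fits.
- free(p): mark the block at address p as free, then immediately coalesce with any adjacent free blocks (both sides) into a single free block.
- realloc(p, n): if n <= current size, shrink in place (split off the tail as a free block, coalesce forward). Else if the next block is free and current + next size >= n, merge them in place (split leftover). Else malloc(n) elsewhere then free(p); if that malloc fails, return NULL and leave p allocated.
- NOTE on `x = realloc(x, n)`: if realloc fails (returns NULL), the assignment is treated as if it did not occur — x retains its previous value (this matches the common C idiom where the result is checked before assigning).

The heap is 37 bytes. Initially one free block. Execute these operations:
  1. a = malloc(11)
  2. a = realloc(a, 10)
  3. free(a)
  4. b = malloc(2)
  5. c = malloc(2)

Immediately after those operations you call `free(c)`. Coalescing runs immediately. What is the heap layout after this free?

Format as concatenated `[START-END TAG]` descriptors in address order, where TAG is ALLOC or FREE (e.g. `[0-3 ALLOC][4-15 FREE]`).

Op 1: a = malloc(11) -> a = 0; heap: [0-10 ALLOC][11-36 FREE]
Op 2: a = realloc(a, 10) -> a = 0; heap: [0-9 ALLOC][10-36 FREE]
Op 3: free(a) -> (freed a); heap: [0-36 FREE]
Op 4: b = malloc(2) -> b = 0; heap: [0-1 ALLOC][2-36 FREE]
Op 5: c = malloc(2) -> c = 2; heap: [0-1 ALLOC][2-3 ALLOC][4-36 FREE]
free(c): c = 2 -> block [2-3 ALLOC]; mark free, coalesce with adjacent free neighbors -> [0-1 ALLOC][2-36 FREE]

Answer: [0-1 ALLOC][2-36 FREE]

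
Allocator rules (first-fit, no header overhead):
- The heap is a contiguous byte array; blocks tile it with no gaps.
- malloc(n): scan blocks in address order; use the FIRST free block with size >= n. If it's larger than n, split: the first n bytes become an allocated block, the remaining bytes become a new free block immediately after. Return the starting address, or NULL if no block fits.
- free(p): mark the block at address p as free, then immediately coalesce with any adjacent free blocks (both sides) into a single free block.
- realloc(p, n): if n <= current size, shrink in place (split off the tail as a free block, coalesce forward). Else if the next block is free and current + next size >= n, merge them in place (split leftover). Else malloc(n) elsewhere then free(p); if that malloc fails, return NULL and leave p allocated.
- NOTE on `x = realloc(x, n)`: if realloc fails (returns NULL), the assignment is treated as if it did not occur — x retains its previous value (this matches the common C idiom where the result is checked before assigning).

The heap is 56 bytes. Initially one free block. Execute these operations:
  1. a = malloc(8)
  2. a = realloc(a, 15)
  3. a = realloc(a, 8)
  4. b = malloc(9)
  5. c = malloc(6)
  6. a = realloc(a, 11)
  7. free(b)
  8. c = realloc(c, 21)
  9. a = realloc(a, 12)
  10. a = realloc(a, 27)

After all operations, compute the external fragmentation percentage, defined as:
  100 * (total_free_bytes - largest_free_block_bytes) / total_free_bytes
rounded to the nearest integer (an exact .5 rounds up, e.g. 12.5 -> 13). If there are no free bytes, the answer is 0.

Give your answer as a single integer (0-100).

Op 1: a = malloc(8) -> a = 0; heap: [0-7 ALLOC][8-55 FREE]
Op 2: a = realloc(a, 15) -> a = 0; heap: [0-14 ALLOC][15-55 FREE]
Op 3: a = realloc(a, 8) -> a = 0; heap: [0-7 ALLOC][8-55 FREE]
Op 4: b = malloc(9) -> b = 8; heap: [0-7 ALLOC][8-16 ALLOC][17-55 FREE]
Op 5: c = malloc(6) -> c = 17; heap: [0-7 ALLOC][8-16 ALLOC][17-22 ALLOC][23-55 FREE]
Op 6: a = realloc(a, 11) -> a = 23; heap: [0-7 FREE][8-16 ALLOC][17-22 ALLOC][23-33 ALLOC][34-55 FREE]
Op 7: free(b) -> (freed b); heap: [0-16 FREE][17-22 ALLOC][23-33 ALLOC][34-55 FREE]
Op 8: c = realloc(c, 21) -> c = 34; heap: [0-22 FREE][23-33 ALLOC][34-54 ALLOC][55-55 FREE]
Op 9: a = realloc(a, 12) -> a = 0; heap: [0-11 ALLOC][12-33 FREE][34-54 ALLOC][55-55 FREE]
Op 10: a = realloc(a, 27) -> a = 0; heap: [0-26 ALLOC][27-33 FREE][34-54 ALLOC][55-55 FREE]
Free blocks: [7 1] total_free=8 largest=7 -> 100*(8-7)/8 = 100/8 = 12.5 -> rounds to 13

Answer: 13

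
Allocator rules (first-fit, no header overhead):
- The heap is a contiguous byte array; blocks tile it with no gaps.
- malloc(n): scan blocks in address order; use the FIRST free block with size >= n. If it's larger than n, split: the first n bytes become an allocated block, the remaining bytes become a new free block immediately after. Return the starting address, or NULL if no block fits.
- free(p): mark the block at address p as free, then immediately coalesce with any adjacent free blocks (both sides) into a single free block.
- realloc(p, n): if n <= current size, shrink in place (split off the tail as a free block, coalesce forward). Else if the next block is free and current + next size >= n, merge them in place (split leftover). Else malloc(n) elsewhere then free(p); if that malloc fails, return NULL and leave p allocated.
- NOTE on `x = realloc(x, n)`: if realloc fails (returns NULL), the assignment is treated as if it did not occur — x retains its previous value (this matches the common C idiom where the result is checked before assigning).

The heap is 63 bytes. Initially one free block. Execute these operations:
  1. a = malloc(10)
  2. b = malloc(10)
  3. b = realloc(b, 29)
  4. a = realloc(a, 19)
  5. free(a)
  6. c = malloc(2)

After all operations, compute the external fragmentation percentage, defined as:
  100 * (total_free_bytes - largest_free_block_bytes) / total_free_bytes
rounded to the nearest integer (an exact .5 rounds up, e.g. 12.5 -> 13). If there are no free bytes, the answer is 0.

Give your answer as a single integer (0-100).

Op 1: a = malloc(10) -> a = 0; heap: [0-9 ALLOC][10-62 FREE]
Op 2: b = malloc(10) -> b = 10; heap: [0-9 ALLOC][10-19 ALLOC][20-62 FREE]
Op 3: b = realloc(b, 29) -> b = 10; heap: [0-9 ALLOC][10-38 ALLOC][39-62 FREE]
Op 4: a = realloc(a, 19) -> a = 39; heap: [0-9 FREE][10-38 ALLOC][39-57 ALLOC][58-62 FREE]
Op 5: free(a) -> (freed a); heap: [0-9 FREE][10-38 ALLOC][39-62 FREE]
Op 6: c = malloc(2) -> c = 0; heap: [0-1 ALLOC][2-9 FREE][10-38 ALLOC][39-62 FREE]
Free blocks: [8 24] total_free=32 largest=24 -> 100*(32-24)/32 = 800/32 = 25

Answer: 25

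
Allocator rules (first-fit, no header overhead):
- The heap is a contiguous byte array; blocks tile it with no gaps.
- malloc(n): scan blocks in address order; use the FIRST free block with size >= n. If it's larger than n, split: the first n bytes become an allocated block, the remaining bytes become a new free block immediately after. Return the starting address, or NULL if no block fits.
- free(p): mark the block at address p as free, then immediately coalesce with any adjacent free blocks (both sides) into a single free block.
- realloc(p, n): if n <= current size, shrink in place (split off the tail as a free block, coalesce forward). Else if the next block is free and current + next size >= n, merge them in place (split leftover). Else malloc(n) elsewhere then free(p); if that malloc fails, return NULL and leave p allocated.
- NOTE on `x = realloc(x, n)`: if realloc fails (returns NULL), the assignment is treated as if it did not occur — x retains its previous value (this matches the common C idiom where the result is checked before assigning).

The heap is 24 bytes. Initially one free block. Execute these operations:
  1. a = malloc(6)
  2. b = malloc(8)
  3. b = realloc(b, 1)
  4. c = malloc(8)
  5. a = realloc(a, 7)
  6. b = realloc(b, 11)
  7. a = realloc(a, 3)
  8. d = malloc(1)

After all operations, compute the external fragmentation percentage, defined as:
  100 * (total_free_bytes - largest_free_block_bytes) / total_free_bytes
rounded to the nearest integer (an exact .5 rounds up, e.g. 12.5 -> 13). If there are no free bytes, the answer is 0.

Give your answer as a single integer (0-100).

Op 1: a = malloc(6) -> a = 0; heap: [0-5 ALLOC][6-23 FREE]
Op 2: b = malloc(8) -> b = 6; heap: [0-5 ALLOC][6-13 ALLOC][14-23 FREE]
Op 3: b = realloc(b, 1) -> b = 6; heap: [0-5 ALLOC][6-6 ALLOC][7-23 FREE]
Op 4: c = malloc(8) -> c = 7; heap: [0-5 ALLOC][6-6 ALLOC][7-14 ALLOC][15-23 FREE]
Op 5: a = realloc(a, 7) -> a = 15; heap: [0-5 FREE][6-6 ALLOC][7-14 ALLOC][15-21 ALLOC][22-23 FREE]
Op 6: b = realloc(b, 11) -> NULL (b unchanged); heap: [0-5 FREE][6-6 ALLOC][7-14 ALLOC][15-21 ALLOC][22-23 FREE]
Op 7: a = realloc(a, 3) -> a = 15; heap: [0-5 FREE][6-6 ALLOC][7-14 ALLOC][15-17 ALLOC][18-23 FREE]
Op 8: d = malloc(1) -> d = 0; heap: [0-0 ALLOC][1-5 FREE][6-6 ALLOC][7-14 ALLOC][15-17 ALLOC][18-23 FREE]
Free blocks: [5 6] total_free=11 largest=6 -> 100*(11-6)/11 = 500/11 ≈ 45.455 -> rounds to 45

Answer: 45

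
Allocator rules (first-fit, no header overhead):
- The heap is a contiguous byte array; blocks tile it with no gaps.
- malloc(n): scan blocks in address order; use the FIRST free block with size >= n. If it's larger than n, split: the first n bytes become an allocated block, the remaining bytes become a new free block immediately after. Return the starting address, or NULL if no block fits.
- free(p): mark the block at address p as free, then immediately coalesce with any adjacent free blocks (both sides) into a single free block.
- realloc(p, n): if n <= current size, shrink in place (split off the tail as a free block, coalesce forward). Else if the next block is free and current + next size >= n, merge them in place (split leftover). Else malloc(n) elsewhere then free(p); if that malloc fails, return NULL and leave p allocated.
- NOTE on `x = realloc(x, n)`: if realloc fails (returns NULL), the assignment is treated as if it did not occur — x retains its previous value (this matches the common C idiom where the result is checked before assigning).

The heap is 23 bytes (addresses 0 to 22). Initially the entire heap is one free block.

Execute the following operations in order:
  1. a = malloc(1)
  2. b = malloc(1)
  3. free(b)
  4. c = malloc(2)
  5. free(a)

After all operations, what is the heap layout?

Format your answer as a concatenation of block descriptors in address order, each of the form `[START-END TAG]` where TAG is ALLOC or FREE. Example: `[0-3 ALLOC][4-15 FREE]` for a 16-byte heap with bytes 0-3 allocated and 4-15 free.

Answer: [0-0 FREE][1-2 ALLOC][3-22 FREE]

Derivation:
Op 1: a = malloc(1) -> a = 0; heap: [0-0 ALLOC][1-22 FREE]
Op 2: b = malloc(1) -> b = 1; heap: [0-0 ALLOC][1-1 ALLOC][2-22 FREE]
Op 3: free(b) -> (freed b); heap: [0-0 ALLOC][1-22 FREE]
Op 4: c = malloc(2) -> c = 1; heap: [0-0 ALLOC][1-2 ALLOC][3-22 FREE]
Op 5: free(a) -> (freed a); heap: [0-0 FREE][1-2 ALLOC][3-22 FREE]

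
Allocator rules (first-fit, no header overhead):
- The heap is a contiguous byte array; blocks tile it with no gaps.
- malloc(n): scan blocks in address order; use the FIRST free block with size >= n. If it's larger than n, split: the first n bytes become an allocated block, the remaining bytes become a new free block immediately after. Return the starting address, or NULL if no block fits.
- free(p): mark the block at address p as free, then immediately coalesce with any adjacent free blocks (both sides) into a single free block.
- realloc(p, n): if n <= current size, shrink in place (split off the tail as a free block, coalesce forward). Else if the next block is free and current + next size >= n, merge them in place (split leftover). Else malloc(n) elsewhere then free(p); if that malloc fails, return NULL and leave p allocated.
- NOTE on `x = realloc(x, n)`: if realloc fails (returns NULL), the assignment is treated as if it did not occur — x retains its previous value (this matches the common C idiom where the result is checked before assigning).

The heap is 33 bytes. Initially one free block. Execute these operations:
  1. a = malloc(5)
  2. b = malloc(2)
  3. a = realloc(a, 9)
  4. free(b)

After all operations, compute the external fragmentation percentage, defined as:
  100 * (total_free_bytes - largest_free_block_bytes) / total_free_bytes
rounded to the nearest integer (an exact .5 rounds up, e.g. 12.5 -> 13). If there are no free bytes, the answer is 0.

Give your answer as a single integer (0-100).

Op 1: a = malloc(5) -> a = 0; heap: [0-4 ALLOC][5-32 FREE]
Op 2: b = malloc(2) -> b = 5; heap: [0-4 ALLOC][5-6 ALLOC][7-32 FREE]
Op 3: a = realloc(a, 9) -> a = 7; heap: [0-4 FREE][5-6 ALLOC][7-15 ALLOC][16-32 FREE]
Op 4: free(b) -> (freed b); heap: [0-6 FREE][7-15 ALLOC][16-32 FREE]
Free blocks: [7 17] total_free=24 largest=17 -> 100*(24-17)/24 = 700/24 ≈ 29.167 -> rounds to 29

Answer: 29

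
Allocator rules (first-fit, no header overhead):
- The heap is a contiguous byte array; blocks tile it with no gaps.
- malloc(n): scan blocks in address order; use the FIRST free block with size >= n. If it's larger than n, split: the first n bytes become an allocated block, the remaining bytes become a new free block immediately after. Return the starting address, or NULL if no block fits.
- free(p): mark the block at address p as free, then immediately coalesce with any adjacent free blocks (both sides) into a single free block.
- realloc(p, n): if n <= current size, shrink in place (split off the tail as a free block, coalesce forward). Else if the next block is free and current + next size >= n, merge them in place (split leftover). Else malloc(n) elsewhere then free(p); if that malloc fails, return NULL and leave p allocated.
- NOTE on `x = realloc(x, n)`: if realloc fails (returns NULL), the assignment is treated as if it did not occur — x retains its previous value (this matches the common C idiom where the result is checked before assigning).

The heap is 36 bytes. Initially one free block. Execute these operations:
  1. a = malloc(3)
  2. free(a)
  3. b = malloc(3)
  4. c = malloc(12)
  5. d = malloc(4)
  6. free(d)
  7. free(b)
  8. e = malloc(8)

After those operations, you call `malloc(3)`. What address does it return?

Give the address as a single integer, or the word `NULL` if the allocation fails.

Op 1: a = malloc(3) -> a = 0; heap: [0-2 ALLOC][3-35 FREE]
Op 2: free(a) -> (freed a); heap: [0-35 FREE]
Op 3: b = malloc(3) -> b = 0; heap: [0-2 ALLOC][3-35 FREE]
Op 4: c = malloc(12) -> c = 3; heap: [0-2 ALLOC][3-14 ALLOC][15-35 FREE]
Op 5: d = malloc(4) -> d = 15; heap: [0-2 ALLOC][3-14 ALLOC][15-18 ALLOC][19-35 FREE]
Op 6: free(d) -> (freed d); heap: [0-2 ALLOC][3-14 ALLOC][15-35 FREE]
Op 7: free(b) -> (freed b); heap: [0-2 FREE][3-14 ALLOC][15-35 FREE]
Op 8: e = malloc(8) -> e = 15; heap: [0-2 FREE][3-14 ALLOC][15-22 ALLOC][23-35 FREE]
malloc(3): first-fit scan over [0-2 FREE][3-14 ALLOC][15-22 ALLOC][23-35 FREE] -> 0

Answer: 0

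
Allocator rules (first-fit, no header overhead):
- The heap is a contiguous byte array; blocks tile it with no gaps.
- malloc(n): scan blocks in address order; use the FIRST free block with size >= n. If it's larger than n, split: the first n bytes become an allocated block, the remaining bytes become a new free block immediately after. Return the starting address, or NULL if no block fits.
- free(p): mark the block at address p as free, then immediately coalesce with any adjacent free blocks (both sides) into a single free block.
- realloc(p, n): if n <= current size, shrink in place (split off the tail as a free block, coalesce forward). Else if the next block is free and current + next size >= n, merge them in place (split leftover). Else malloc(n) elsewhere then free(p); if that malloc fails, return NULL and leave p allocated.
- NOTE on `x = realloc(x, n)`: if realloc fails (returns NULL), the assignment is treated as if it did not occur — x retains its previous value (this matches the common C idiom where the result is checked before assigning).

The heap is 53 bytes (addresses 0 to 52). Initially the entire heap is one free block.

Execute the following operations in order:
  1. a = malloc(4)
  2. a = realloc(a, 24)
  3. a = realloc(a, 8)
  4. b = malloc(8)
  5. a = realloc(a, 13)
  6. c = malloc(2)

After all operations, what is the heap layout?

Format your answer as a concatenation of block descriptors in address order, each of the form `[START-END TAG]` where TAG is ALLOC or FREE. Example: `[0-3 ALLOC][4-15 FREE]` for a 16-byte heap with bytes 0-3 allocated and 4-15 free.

Answer: [0-1 ALLOC][2-7 FREE][8-15 ALLOC][16-28 ALLOC][29-52 FREE]

Derivation:
Op 1: a = malloc(4) -> a = 0; heap: [0-3 ALLOC][4-52 FREE]
Op 2: a = realloc(a, 24) -> a = 0; heap: [0-23 ALLOC][24-52 FREE]
Op 3: a = realloc(a, 8) -> a = 0; heap: [0-7 ALLOC][8-52 FREE]
Op 4: b = malloc(8) -> b = 8; heap: [0-7 ALLOC][8-15 ALLOC][16-52 FREE]
Op 5: a = realloc(a, 13) -> a = 16; heap: [0-7 FREE][8-15 ALLOC][16-28 ALLOC][29-52 FREE]
Op 6: c = malloc(2) -> c = 0; heap: [0-1 ALLOC][2-7 FREE][8-15 ALLOC][16-28 ALLOC][29-52 FREE]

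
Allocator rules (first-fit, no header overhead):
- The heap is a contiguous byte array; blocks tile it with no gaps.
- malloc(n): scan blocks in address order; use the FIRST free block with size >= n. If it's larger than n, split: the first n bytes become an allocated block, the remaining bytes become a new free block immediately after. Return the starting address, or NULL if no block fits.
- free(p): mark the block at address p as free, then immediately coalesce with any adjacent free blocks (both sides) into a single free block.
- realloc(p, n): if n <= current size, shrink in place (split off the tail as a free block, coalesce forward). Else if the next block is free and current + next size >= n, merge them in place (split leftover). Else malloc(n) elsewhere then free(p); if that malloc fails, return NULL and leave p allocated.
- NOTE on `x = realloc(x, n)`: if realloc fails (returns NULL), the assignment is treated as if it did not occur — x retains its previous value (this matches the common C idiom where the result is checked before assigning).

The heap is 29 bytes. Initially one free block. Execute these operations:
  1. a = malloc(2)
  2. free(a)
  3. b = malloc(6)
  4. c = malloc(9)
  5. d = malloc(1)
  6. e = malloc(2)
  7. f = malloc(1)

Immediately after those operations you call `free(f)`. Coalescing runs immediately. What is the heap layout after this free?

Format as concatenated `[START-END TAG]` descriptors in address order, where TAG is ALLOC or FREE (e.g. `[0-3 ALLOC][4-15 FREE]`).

Op 1: a = malloc(2) -> a = 0; heap: [0-1 ALLOC][2-28 FREE]
Op 2: free(a) -> (freed a); heap: [0-28 FREE]
Op 3: b = malloc(6) -> b = 0; heap: [0-5 ALLOC][6-28 FREE]
Op 4: c = malloc(9) -> c = 6; heap: [0-5 ALLOC][6-14 ALLOC][15-28 FREE]
Op 5: d = malloc(1) -> d = 15; heap: [0-5 ALLOC][6-14 ALLOC][15-15 ALLOC][16-28 FREE]
Op 6: e = malloc(2) -> e = 16; heap: [0-5 ALLOC][6-14 ALLOC][15-15 ALLOC][16-17 ALLOC][18-28 FREE]
Op 7: f = malloc(1) -> f = 18; heap: [0-5 ALLOC][6-14 ALLOC][15-15 ALLOC][16-17 ALLOC][18-18 ALLOC][19-28 FREE]
free(f): f = 18 -> block [18-18 ALLOC]; mark free, coalesce with adjacent free neighbors -> [0-5 ALLOC][6-14 ALLOC][15-15 ALLOC][16-17 ALLOC][18-28 FREE]

Answer: [0-5 ALLOC][6-14 ALLOC][15-15 ALLOC][16-17 ALLOC][18-28 FREE]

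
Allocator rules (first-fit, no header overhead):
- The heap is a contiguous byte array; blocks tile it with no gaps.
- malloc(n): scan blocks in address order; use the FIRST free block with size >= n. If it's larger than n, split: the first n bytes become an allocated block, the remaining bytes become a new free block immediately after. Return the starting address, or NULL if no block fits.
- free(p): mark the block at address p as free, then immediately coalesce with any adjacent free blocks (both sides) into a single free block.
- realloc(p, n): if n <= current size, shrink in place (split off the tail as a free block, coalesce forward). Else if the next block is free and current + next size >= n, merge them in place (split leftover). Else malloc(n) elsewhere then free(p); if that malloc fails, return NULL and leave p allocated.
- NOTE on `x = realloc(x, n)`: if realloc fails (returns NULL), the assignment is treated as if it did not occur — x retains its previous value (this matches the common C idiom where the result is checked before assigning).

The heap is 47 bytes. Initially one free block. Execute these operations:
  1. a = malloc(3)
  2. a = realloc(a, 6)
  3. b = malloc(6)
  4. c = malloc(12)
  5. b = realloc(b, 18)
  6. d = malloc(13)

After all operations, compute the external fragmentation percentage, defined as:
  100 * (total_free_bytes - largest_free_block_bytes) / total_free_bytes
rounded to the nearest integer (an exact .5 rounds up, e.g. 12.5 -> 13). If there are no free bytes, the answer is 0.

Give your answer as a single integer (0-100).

Op 1: a = malloc(3) -> a = 0; heap: [0-2 ALLOC][3-46 FREE]
Op 2: a = realloc(a, 6) -> a = 0; heap: [0-5 ALLOC][6-46 FREE]
Op 3: b = malloc(6) -> b = 6; heap: [0-5 ALLOC][6-11 ALLOC][12-46 FREE]
Op 4: c = malloc(12) -> c = 12; heap: [0-5 ALLOC][6-11 ALLOC][12-23 ALLOC][24-46 FREE]
Op 5: b = realloc(b, 18) -> b = 24; heap: [0-5 ALLOC][6-11 FREE][12-23 ALLOC][24-41 ALLOC][42-46 FREE]
Op 6: d = malloc(13) -> d = NULL; heap: [0-5 ALLOC][6-11 FREE][12-23 ALLOC][24-41 ALLOC][42-46 FREE]
Free blocks: [6 5] total_free=11 largest=6 -> 100*(11-6)/11 = 500/11 ≈ 45.455 -> rounds to 45

Answer: 45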